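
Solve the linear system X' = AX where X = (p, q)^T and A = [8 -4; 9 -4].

p(t) = -2K_1e^(2t) - 2K_2te^(2t) + K_2e^(2t), q(t) = -3K_1e^(2t) - 3K_2te^(2t) + 2K_2e^(2t)

Coefficient matrix A = [[8, -4], [9, -4]].
Characteristic polynomial det(A - λI) = λ^2 - 4λ + 4 = 0.
Single eigenvalue λ = 2 with algebraic multiplicity 2.
Eigenvector v = (-2,-3); generalized eigenvector w with (A-λI)w=v is (1,2).
General solution: e^(2t)[K_1·v + K_2·(t·v + w)].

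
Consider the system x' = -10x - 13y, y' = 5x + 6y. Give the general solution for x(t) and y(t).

x(t) = -3C_1e^(-2t)sin(t) + 2C_1e^(-2t)cos(t) + 2C_2e^(-2t)sin(t) + 3C_2e^(-2t)cos(t), y(t) = 2C_1e^(-2t)sin(t) - C_1e^(-2t)cos(t) - C_2e^(-2t)sin(t) - 2C_2e^(-2t)cos(t)

Coefficient matrix A = [[-10, -13], [5, 6]].
Characteristic polynomial det(A - λI) = λ^2 + 4λ + 5 = 0.
Eigenvalues λ = -2 ± i (complex conjugate pair).
For λ=-2+i: an eigenvector is (2,-1) - i(-3,2) = (2 + 3i, -1 - 2i).
A real fundamental pair from Re and Im of e^((-2+i)t)v: X_1 = e^(-2t)(cos(t)·(2,-1) + sin(t)·(-3,2)), X_2 = e^(-2t)(sin(t)·(2,-1) - cos(t)·(-3,2)).
General solution: C_1X_1 + C_2X_2.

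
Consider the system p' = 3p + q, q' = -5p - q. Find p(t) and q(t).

Coefficient matrix A = [[3, 1], [-5, -1]].
Characteristic polynomial det(A - λI) = λ^2 - 2λ + 2 = 0.
Eigenvalues λ = 1 ± i (complex conjugate pair).
For λ=1+i: an eigenvector is (1,-2) - i(0,-1) = (1, -2 + i).
A real fundamental pair from Re and Im of e^((1+i)t)v: X_1 = e^(t)(cos(t)·(1,-2) + sin(t)·(0,-1)), X_2 = e^(t)(sin(t)·(1,-2) - cos(t)·(0,-1)).
General solution: c_1X_1 + c_2X_2.

p(t) = c_1e^(t)cos(t) + c_2e^(t)sin(t), q(t) = -c_1e^(t)sin(t) - 2c_1e^(t)cos(t) - 2c_2e^(t)sin(t) + c_2e^(t)cos(t)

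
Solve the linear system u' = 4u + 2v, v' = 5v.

u(t) = 2c_1e^(5t) - c_2e^(4t), v(t) = c_1e^(5t)

Coefficient matrix A = [[4, 2], [0, 5]].
Characteristic polynomial det(A - λI) = λ^2 - 9λ + 20 = 0.
Eigenvalues λ = 5, 4.
For λ=5: (A-λI) row 1 is [-1, 2], so an eigenvector is (2, 1).
For λ=4: (A-λI) row 1 is [0, 2], so an eigenvector is (-1, 0).
General solution: c_1e^(5t)(2,1) + c_2e^(4t)(-1,0).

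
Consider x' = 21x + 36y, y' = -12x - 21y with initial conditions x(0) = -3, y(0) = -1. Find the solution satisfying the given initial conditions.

Coefficient matrix A = [[21, 36], [-12, -21]].
Characteristic polynomial det(A - λI) = λ^2 - 9 = 0.
Eigenvalues λ = 3, -3.
For λ=3: (A-λI) row 1 is [18, 36], so an eigenvector is (-2, 1).
For λ=-3: (A-λI) row 1 is [24, 36], so an eigenvector is (-3, 2).
General solution: K_1e^(3t)(-2,1) + K_2e^(-3t)(-3,2).
Applying x(0)=-3, y(0)=-1 gives K_1=9, K_2=-5.

x(t) = -18e^(3t) + 15e^(-3t), y(t) = 9e^(3t) - 10e^(-3t)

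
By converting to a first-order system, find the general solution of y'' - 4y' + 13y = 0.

y(t) = C_1e^(2t)cos(3t) + C_2e^(2t)sin(3t)

Let x_1 = y, x_2 = y'. Then x_1' = x_2 and x_2' = -13x_1 + 4x_2.
A = [[0,1],[-13,4]]; det(A-λI) = λ^2 - 4λ + 13.
Eigenvalues λ = 2 ± 3i.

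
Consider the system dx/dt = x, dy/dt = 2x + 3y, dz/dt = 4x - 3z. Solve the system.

Coefficient matrix A = [[1, 0, 0], [2, 3, 0], [4, 0, -3]].
det(A - λI) = 0 gives eigenvalues λ = -3, 3, 1.
For λ=-3: eigenvector (0,0,-1).
For λ=3: eigenvector (0,1,0).
For λ=1: eigenvector (1,-1,1).
General solution: c_1e^(-3t)(0,0,-1) + c_2e^(3t)(0,1,0) + c_3e^(t)(1,-1,1).

x(t) = c_3e^(t), y(t) = c_2e^(3t) - c_3e^(t), z(t) = -c_1e^(-3t) + c_3e^(t)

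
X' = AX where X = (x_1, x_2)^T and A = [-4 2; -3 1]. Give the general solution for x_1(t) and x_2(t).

Coefficient matrix A = [[-4, 2], [-3, 1]].
Characteristic polynomial det(A - λI) = λ^2 + 3λ + 2 = 0.
Eigenvalues λ = -1, -2.
For λ=-1: (A-λI) row 1 is [-3, 2], so an eigenvector is (-2, -3).
For λ=-2: (A-λI) row 1 is [-2, 2], so an eigenvector is (1, 1).
General solution: K_1e^(-t)(-2,-3) + K_2e^(-2t)(1,1).

x_1(t) = -2K_1e^(-t) + K_2e^(-2t), x_2(t) = -3K_1e^(-t) + K_2e^(-2t)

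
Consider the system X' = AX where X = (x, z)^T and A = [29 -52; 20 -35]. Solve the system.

x(t) = 3C_1e^(-3t)sin(4t) + 2C_1e^(-3t)cos(4t) + 2C_2e^(-3t)sin(4t) - 3C_2e^(-3t)cos(4t), z(t) = 2C_1e^(-3t)sin(4t) + C_1e^(-3t)cos(4t) + C_2e^(-3t)sin(4t) - 2C_2e^(-3t)cos(4t)

Coefficient matrix A = [[29, -52], [20, -35]].
Characteristic polynomial det(A - λI) = λ^2 + 6λ + 25 = 0.
Eigenvalues λ = -3 ± 4i (complex conjugate pair).
For λ=-3+4i: an eigenvector is (2,1) - i(3,2) = (2 - 3i, 1 - 2i).
A real fundamental pair from Re and Im of e^((-3+4i)t)v: X_1 = e^(-3t)(cos(4t)·(2,1) + sin(4t)·(3,2)), X_2 = e^(-3t)(sin(4t)·(2,1) - cos(4t)·(3,2)).
General solution: C_1X_1 + C_2X_2.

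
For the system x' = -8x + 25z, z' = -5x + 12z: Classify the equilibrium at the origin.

unstable spiral

A = [[-8,25],[-5,12]]; det(A-λI) = λ^2 - 4λ + 29.
λ = 2 ± 5i: positive real part.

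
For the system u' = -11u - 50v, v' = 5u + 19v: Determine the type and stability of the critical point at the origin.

unstable spiral

A = [[-11,-50],[5,19]]; det(A-λI) = λ^2 - 8λ + 41.
λ = 4 ± 5i: positive real part.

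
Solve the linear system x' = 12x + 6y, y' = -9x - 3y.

x(t) = 2K_1e^(3t) + K_2e^(6t), y(t) = -3K_1e^(3t) - K_2e^(6t)

Coefficient matrix A = [[12, 6], [-9, -3]].
Characteristic polynomial det(A - λI) = λ^2 - 9λ + 18 = 0.
Eigenvalues λ = 3, 6.
For λ=3: (A-λI) row 1 is [9, 6], so an eigenvector is (2, -3).
For λ=6: (A-λI) row 1 is [6, 6], so an eigenvector is (1, -1).
General solution: K_1e^(3t)(2,-3) + K_2e^(6t)(1,-1).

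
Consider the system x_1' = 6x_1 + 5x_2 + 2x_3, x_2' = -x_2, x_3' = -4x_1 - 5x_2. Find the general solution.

Coefficient matrix A = [[6, 5, 2], [0, -1, 0], [-4, -5, 0]].
det(A - λI) = 0 gives eigenvalues λ = 4, -1, 2.
For λ=4: eigenvector (-1,0,1).
For λ=-1: eigenvector (-1,1,1).
For λ=2: eigenvector (-1,0,2).
General solution: K_1e^(4t)(-1,0,1) + K_2e^(-t)(-1,1,1) + K_3e^(2t)(-1,0,2).

x_1(t) = -K_1e^(4t) - K_2e^(-t) - K_3e^(2t), x_2(t) = K_2e^(-t), x_3(t) = K_1e^(4t) + K_2e^(-t) + 2K_3e^(2t)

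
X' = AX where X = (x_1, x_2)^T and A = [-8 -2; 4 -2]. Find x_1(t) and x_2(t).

Coefficient matrix A = [[-8, -2], [4, -2]].
Characteristic polynomial det(A - λI) = λ^2 + 10λ + 24 = 0.
Eigenvalues λ = -4, -6.
For λ=-4: (A-λI) row 1 is [-4, -2], so an eigenvector is (1, -2).
For λ=-6: (A-λI) row 1 is [-2, -2], so an eigenvector is (-1, 1).
General solution: C_1e^(-4t)(1,-2) + C_2e^(-6t)(-1,1).

x_1(t) = C_1e^(-4t) - C_2e^(-6t), x_2(t) = -2C_1e^(-4t) + C_2e^(-6t)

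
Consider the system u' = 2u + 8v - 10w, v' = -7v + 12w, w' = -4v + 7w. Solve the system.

Coefficient matrix A = [[2, 8, -10], [0, -7, 12], [0, -4, 7]].
det(A - λI) = 0 gives eigenvalues λ = 2, 1, -1.
For λ=2: eigenvector (1,0,0).
For λ=1: eigenvector (-4,3,2).
For λ=-1: eigenvector (2,-2,-1).
General solution: K_1e^(2t)(1,0,0) + K_2e^(t)(-4,3,2) + K_3e^(-t)(2,-2,-1).

u(t) = K_1e^(2t) - 4K_2e^(t) + 2K_3e^(-t), v(t) = 3K_2e^(t) - 2K_3e^(-t), w(t) = 2K_2e^(t) - K_3e^(-t)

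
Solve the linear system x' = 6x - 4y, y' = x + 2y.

Coefficient matrix A = [[6, -4], [1, 2]].
Characteristic polynomial det(A - λI) = λ^2 - 8λ + 16 = 0.
Single eigenvalue λ = 4 with algebraic multiplicity 2.
Eigenvector v = (-2,-1); generalized eigenvector w with (A-λI)w=v is (-3,-1).
General solution: e^(4t)[C_1·v + C_2·(t·v + w)].

x(t) = -2C_1e^(4t) - 2C_2te^(4t) - 3C_2e^(4t), y(t) = -C_1e^(4t) - C_2te^(4t) - C_2e^(4t)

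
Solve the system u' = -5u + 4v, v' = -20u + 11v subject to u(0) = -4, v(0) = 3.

u(t) = 11e^(3t)sin(4t) - 4e^(3t)cos(4t), v(t) = 26e^(3t)sin(4t) + 3e^(3t)cos(4t)

Coefficient matrix A = [[-5, 4], [-20, 11]].
Characteristic polynomial det(A - λI) = λ^2 - 6λ + 25 = 0.
Eigenvalues λ = 3 ± 4i (complex conjugate pair).
For λ=3+4i: an eigenvector is (0,-1) - i(-1,-2) = (0 + i, -1 + 2i).
A real fundamental pair from Re and Im of e^((3+4i)t)v: X_1 = e^(3t)(cos(4t)·(0,-1) + sin(4t)·(-1,-2)), X_2 = e^(3t)(sin(4t)·(0,-1) - cos(4t)·(-1,-2)).
General solution: C_1X_1 + C_2X_2.
Applying u(0)=-4, v(0)=3 gives C_1=-11, C_2=-4.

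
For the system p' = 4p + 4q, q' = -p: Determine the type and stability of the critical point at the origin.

unstable improper node

A = [[4,4],[-1,0]]; det(A-λI) = λ^2 - 4λ + 4.
repeated λ = 2 with a single eigenvector.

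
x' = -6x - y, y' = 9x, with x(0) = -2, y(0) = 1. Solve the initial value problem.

Coefficient matrix A = [[-6, -1], [9, 0]].
Characteristic polynomial det(A - λI) = λ^2 + 6λ + 9 = 0.
Single eigenvalue λ = -3 with algebraic multiplicity 2.
Eigenvector v = (1,-3); generalized eigenvector w with (A-λI)w=v is (-1,2).
General solution: e^(-3t)[c_1·v + c_2·(t·v + w)].
Applying x(0)=-2, y(0)=1 gives c_1=3, c_2=5.

x(t) = 5te^(-3t) - 2e^(-3t), y(t) = -15te^(-3t) + e^(-3t)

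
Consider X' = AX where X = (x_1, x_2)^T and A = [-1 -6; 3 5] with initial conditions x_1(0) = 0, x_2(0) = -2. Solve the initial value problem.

Coefficient matrix A = [[-1, -6], [3, 5]].
Characteristic polynomial det(A - λI) = λ^2 - 4λ + 13 = 0.
Eigenvalues λ = 2 ± 3i (complex conjugate pair).
For λ=2+3i: an eigenvector is (1,-1) - i(1,0) = (1 - i, -1).
A real fundamental pair from Re and Im of e^((2+3i)t)v: X_1 = e^(2t)(cos(3t)·(1,-1) + sin(3t)·(1,0)), X_2 = e^(2t)(sin(3t)·(1,-1) - cos(3t)·(1,0)).
General solution: c_1X_1 + c_2X_2.
Applying x_1(0)=0, x_2(0)=-2 gives c_1=2, c_2=2.

x_1(t) = 4e^(2t)sin(3t), x_2(t) = -2e^(2t)sin(3t) - 2e^(2t)cos(3t)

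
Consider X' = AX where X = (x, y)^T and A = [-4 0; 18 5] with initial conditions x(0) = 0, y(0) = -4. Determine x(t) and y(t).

x(t) = 0, y(t) = -4e^(5t)

Coefficient matrix A = [[-4, 0], [18, 5]].
Characteristic polynomial det(A - λI) = λ^2 - λ - 20 = 0.
Eigenvalues λ = -4, 5.
For λ=-4: (A-λI) row 2 is [18, 9], so an eigenvector is (1, -2).
For λ=5: (A-λI) row 1 is [-9, 0], so an eigenvector is (0, 1).
General solution: c_1e^(-4t)(1,-2) + c_2e^(5t)(0,1).
Applying x(0)=0, y(0)=-4 gives c_1=0, c_2=-4.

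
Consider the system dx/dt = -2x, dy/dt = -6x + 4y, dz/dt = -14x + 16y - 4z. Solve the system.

x(t) = K_1e^(-2t), y(t) = K_1e^(-2t) + K_2e^(4t), z(t) = K_1e^(-2t) + 2K_2e^(4t) + K_3e^(-4t)

Coefficient matrix A = [[-2, 0, 0], [-6, 4, 0], [-14, 16, -4]].
det(A - λI) = 0 gives eigenvalues λ = -2, 4, -4.
For λ=-2: eigenvector (1,1,1).
For λ=4: eigenvector (0,1,2).
For λ=-4: eigenvector (0,0,1).
General solution: K_1e^(-2t)(1,1,1) + K_2e^(4t)(0,1,2) + K_3e^(-4t)(0,0,1).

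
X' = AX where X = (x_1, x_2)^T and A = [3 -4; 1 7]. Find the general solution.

x_1(t) = -2c_1e^(5t) - 2c_2te^(5t) - c_2e^(5t), x_2(t) = c_1e^(5t) + c_2te^(5t) + c_2e^(5t)

Coefficient matrix A = [[3, -4], [1, 7]].
Characteristic polynomial det(A - λI) = λ^2 - 10λ + 25 = 0.
Single eigenvalue λ = 5 with algebraic multiplicity 2.
Eigenvector v = (-2,1); generalized eigenvector w with (A-λI)w=v is (-1,1).
General solution: e^(5t)[c_1·v + c_2·(t·v + w)].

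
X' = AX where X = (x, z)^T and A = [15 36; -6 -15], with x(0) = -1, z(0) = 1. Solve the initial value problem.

x(t) = 3e^(3t) - 4e^(-3t), z(t) = -e^(3t) + 2e^(-3t)

Coefficient matrix A = [[15, 36], [-6, -15]].
Characteristic polynomial det(A - λI) = λ^2 - 9 = 0.
Eigenvalues λ = 3, -3.
For λ=3: (A-λI) row 1 is [12, 36], so an eigenvector is (-3, 1).
For λ=-3: (A-λI) row 1 is [18, 36], so an eigenvector is (-2, 1).
General solution: C_1e^(3t)(-3,1) + C_2e^(-3t)(-2,1).
Applying x(0)=-1, z(0)=1 gives C_1=-1, C_2=2.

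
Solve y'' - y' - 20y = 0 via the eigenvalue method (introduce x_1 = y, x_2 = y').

Let x_1 = y, x_2 = y'. Then x_1' = x_2 and x_2' = 20x_1 + x_2.
A = [[0,1],[20,1]]; det(A-λI) = λ^2 - λ - 20.
Eigenvalues λ = 5, -4 with eigenvectors (1,5), (1,-4).

y(t) = K_1e^(5t) + K_2e^(-4t)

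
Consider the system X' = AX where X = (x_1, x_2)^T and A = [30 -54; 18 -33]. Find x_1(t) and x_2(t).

x_1(t) = 2K_1e^(3t) + 3K_2e^(-6t), x_2(t) = K_1e^(3t) + 2K_2e^(-6t)

Coefficient matrix A = [[30, -54], [18, -33]].
Characteristic polynomial det(A - λI) = λ^2 + 3λ - 18 = 0.
Eigenvalues λ = 3, -6.
For λ=3: (A-λI) row 1 is [27, -54], so an eigenvector is (2, 1).
For λ=-6: (A-λI) row 1 is [36, -54], so an eigenvector is (3, 2).
General solution: K_1e^(3t)(2,1) + K_2e^(-6t)(3,2).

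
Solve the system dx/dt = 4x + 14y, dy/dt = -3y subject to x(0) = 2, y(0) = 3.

Coefficient matrix A = [[4, 14], [0, -3]].
Characteristic polynomial det(A - λI) = λ^2 - λ - 12 = 0.
Eigenvalues λ = -3, 4.
For λ=-3: (A-λI) row 1 is [7, 14], so an eigenvector is (2, -1).
For λ=4: (A-λI) row 1 is [0, 14], so an eigenvector is (1, 0).
General solution: c_1e^(-3t)(2,-1) + c_2e^(4t)(1,0).
Applying x(0)=2, y(0)=3 gives c_1=-3, c_2=8.

x(t) = 8e^(4t) - 6e^(-3t), y(t) = 3e^(-3t)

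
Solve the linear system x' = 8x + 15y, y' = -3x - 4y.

x(t) = -2K_1e^(2t)sin(3t) - K_1e^(2t)cos(3t) - K_2e^(2t)sin(3t) + 2K_2e^(2t)cos(3t), y(t) = K_1e^(2t)sin(3t) - K_2e^(2t)cos(3t)

Coefficient matrix A = [[8, 15], [-3, -4]].
Characteristic polynomial det(A - λI) = λ^2 - 4λ + 13 = 0.
Eigenvalues λ = 2 ± 3i (complex conjugate pair).
For λ=2+3i: an eigenvector is (-1,0) - i(-2,1) = (-1 + 2i, 0 - i).
A real fundamental pair from Re and Im of e^((2+3i)t)v: X_1 = e^(2t)(cos(3t)·(-1,0) + sin(3t)·(-2,1)), X_2 = e^(2t)(sin(3t)·(-1,0) - cos(3t)·(-2,1)).
General solution: K_1X_1 + K_2X_2.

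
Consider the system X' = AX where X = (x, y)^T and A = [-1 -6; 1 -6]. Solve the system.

x(t) = -2K_1e^(-4t) - 3K_2e^(-3t), y(t) = -K_1e^(-4t) - K_2e^(-3t)

Coefficient matrix A = [[-1, -6], [1, -6]].
Characteristic polynomial det(A - λI) = λ^2 + 7λ + 12 = 0.
Eigenvalues λ = -4, -3.
For λ=-4: (A-λI) row 1 is [3, -6], so an eigenvector is (-2, -1).
For λ=-3: (A-λI) row 1 is [2, -6], so an eigenvector is (-3, -1).
General solution: K_1e^(-4t)(-2,-1) + K_2e^(-3t)(-3,-1).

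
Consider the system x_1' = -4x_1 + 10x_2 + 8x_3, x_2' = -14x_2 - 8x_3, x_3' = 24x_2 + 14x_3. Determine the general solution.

Coefficient matrix A = [[-4, 10, 8], [0, -14, -8], [0, 24, 14]].
det(A - λI) = 0 gives eigenvalues λ = -4, -2, 2.
For λ=-4: eigenvector (1,0,0).
For λ=-2: eigenvector (-2,2,-3).
For λ=2: eigenvector (-1,1,-2).
General solution: K_1e^(-4t)(1,0,0) + K_2e^(-2t)(-2,2,-3) + K_3e^(2t)(-1,1,-2).

x_1(t) = K_1e^(-4t) - 2K_2e^(-2t) - K_3e^(2t), x_2(t) = 2K_2e^(-2t) + K_3e^(2t), x_3(t) = -3K_2e^(-2t) - 2K_3e^(2t)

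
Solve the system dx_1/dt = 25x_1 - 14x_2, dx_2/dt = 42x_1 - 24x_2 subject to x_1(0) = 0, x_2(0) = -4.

x_1(t) = 8e^(4t) - 8e^(-3t), x_2(t) = 12e^(4t) - 16e^(-3t)

Coefficient matrix A = [[25, -14], [42, -24]].
Characteristic polynomial det(A - λI) = λ^2 - λ - 12 = 0.
Eigenvalues λ = -3, 4.
For λ=-3: (A-λI) row 1 is [28, -14], so an eigenvector is (-1, -2).
For λ=4: (A-λI) row 1 is [21, -14], so an eigenvector is (-2, -3).
General solution: c_1e^(-3t)(-1,-2) + c_2e^(4t)(-2,-3).
Applying x_1(0)=0, x_2(0)=-4 gives c_1=8, c_2=-4.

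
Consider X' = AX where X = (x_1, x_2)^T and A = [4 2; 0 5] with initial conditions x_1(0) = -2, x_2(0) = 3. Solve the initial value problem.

x_1(t) = 6e^(5t) - 8e^(4t), x_2(t) = 3e^(5t)

Coefficient matrix A = [[4, 2], [0, 5]].
Characteristic polynomial det(A - λI) = λ^2 - 9λ + 20 = 0.
Eigenvalues λ = 5, 4.
For λ=5: (A-λI) row 1 is [-1, 2], so an eigenvector is (-2, -1).
For λ=4: (A-λI) row 1 is [0, 2], so an eigenvector is (-1, 0).
General solution: K_1e^(5t)(-2,-1) + K_2e^(4t)(-1,0).
Applying x_1(0)=-2, x_2(0)=3 gives K_1=-3, K_2=8.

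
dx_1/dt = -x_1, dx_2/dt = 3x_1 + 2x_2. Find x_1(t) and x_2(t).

Coefficient matrix A = [[-1, 0], [3, 2]].
Characteristic polynomial det(A - λI) = λ^2 - λ - 2 = 0.
Eigenvalues λ = 2, -1.
For λ=2: (A-λI) row 1 is [-3, 0], so an eigenvector is (0, -1).
For λ=-1: (A-λI) row 2 is [3, 3], so an eigenvector is (-1, 1).
General solution: c_1e^(2t)(0,-1) + c_2e^(-t)(-1,1).

x_1(t) = -c_2e^(-t), x_2(t) = -c_1e^(2t) + c_2e^(-t)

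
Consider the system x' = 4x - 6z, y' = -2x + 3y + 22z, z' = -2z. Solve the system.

x(t) = c_1e^(-2t) + c_3e^(4t), y(t) = -4c_1e^(-2t) + c_2e^(3t) - 2c_3e^(4t), z(t) = c_1e^(-2t)

Coefficient matrix A = [[4, 0, -6], [-2, 3, 22], [0, 0, -2]].
det(A - λI) = 0 gives eigenvalues λ = -2, 3, 4.
For λ=-2: eigenvector (1,-4,1).
For λ=3: eigenvector (0,1,0).
For λ=4: eigenvector (1,-2,0).
General solution: c_1e^(-2t)(1,-4,1) + c_2e^(3t)(0,1,0) + c_3e^(4t)(1,-2,0).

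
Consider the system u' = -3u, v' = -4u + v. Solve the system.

Coefficient matrix A = [[-3, 0], [-4, 1]].
Characteristic polynomial det(A - λI) = λ^2 + 2λ - 3 = 0.
Eigenvalues λ = 1, -3.
For λ=1: (A-λI) row 1 is [-4, 0], so an eigenvector is (0, -1).
For λ=-3: (A-λI) row 2 is [-4, 4], so an eigenvector is (1, 1).
General solution: c_1e^(t)(0,-1) + c_2e^(-3t)(1,1).

u(t) = c_2e^(-3t), v(t) = -c_1e^(t) + c_2e^(-3t)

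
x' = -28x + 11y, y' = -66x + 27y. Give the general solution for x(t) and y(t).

x(t) = K_1e^(5t) - K_2e^(-6t), y(t) = 3K_1e^(5t) - 2K_2e^(-6t)

Coefficient matrix A = [[-28, 11], [-66, 27]].
Characteristic polynomial det(A - λI) = λ^2 + λ - 30 = 0.
Eigenvalues λ = 5, -6.
For λ=5: (A-λI) row 1 is [-33, 11], so an eigenvector is (1, 3).
For λ=-6: (A-λI) row 1 is [-22, 11], so an eigenvector is (-1, -2).
General solution: K_1e^(5t)(1,3) + K_2e^(-6t)(-1,-2).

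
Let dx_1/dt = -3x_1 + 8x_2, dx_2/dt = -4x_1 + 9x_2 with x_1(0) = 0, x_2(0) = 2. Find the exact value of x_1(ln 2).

A = [[-3,8],[-4,9]]; eigenvalues λ = 1, 5.
Eigenvectors: (-2,-1) for λ=1, (1,1) for λ=5.
From the initial condition, c_1 = 2, c_2 = 4.
x_1(ln 2) = (2)(2^1)(-2) + (4)(2^5)(1) = 120.

120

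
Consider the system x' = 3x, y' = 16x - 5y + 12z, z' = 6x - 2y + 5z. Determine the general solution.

Coefficient matrix A = [[3, 0, 0], [16, -5, 12], [6, -2, 5]].
det(A - λI) = 0 gives eigenvalues λ = -1, 3, 1.
For λ=-1: eigenvector (0,3,1).
For λ=3: eigenvector (1,5,2).
For λ=1: eigenvector (0,2,1).
General solution: C_1e^(-t)(0,3,1) + C_2e^(3t)(1,5,2) + C_3e^(t)(0,2,1).

x(t) = C_2e^(3t), y(t) = 3C_1e^(-t) + 5C_2e^(3t) + 2C_3e^(t), z(t) = C_1e^(-t) + 2C_2e^(3t) + C_3e^(t)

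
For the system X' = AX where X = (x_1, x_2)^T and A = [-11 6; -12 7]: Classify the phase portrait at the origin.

saddle

A = [[-11,6],[-12,7]]; det(A-λI) = λ^2 + 4λ - 5.
λ = -5, 1: opposite signs.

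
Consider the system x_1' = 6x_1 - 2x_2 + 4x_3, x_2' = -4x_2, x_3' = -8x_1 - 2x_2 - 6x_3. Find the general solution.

x_1(t) = -c_1e^(-2t) - c_2e^(-4t) - c_3e^(2t), x_2(t) = c_2e^(-4t), x_3(t) = 2c_1e^(-2t) + 3c_2e^(-4t) + c_3e^(2t)

Coefficient matrix A = [[6, -2, 4], [0, -4, 0], [-8, -2, -6]].
det(A - λI) = 0 gives eigenvalues λ = -2, -4, 2.
For λ=-2: eigenvector (-1,0,2).
For λ=-4: eigenvector (-1,1,3).
For λ=2: eigenvector (-1,0,1).
General solution: c_1e^(-2t)(-1,0,2) + c_2e^(-4t)(-1,1,3) + c_3e^(2t)(-1,0,1).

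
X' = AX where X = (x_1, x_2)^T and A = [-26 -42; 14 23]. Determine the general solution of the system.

Coefficient matrix A = [[-26, -42], [14, 23]].
Characteristic polynomial det(A - λI) = λ^2 + 3λ - 10 = 0.
Eigenvalues λ = -5, 2.
For λ=-5: (A-λI) row 1 is [-21, -42], so an eigenvector is (-2, 1).
For λ=2: (A-λI) row 1 is [-28, -42], so an eigenvector is (3, -2).
General solution: C_1e^(-5t)(-2,1) + C_2e^(2t)(3,-2).

x_1(t) = -2C_1e^(-5t) + 3C_2e^(2t), x_2(t) = C_1e^(-5t) - 2C_2e^(2t)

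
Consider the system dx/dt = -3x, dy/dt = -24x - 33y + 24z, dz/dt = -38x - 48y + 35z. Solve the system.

Coefficient matrix A = [[-3, 0, 0], [-24, -33, 24], [-38, -48, 35]].
det(A - λI) = 0 gives eigenvalues λ = -3, 3, -1.
For λ=-3: eigenvector (1,0,1).
For λ=3: eigenvector (0,-2,-3).
For λ=-1: eigenvector (0,-3,-4).
General solution: C_1e^(-3t)(1,0,1) + C_2e^(3t)(0,-2,-3) + C_3e^(-t)(0,-3,-4).

x(t) = C_1e^(-3t), y(t) = -2C_2e^(3t) - 3C_3e^(-t), z(t) = C_1e^(-3t) - 3C_2e^(3t) - 4C_3e^(-t)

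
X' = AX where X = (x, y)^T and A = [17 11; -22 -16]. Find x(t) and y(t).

Coefficient matrix A = [[17, 11], [-22, -16]].
Characteristic polynomial det(A - λI) = λ^2 - λ - 30 = 0.
Eigenvalues λ = -5, 6.
For λ=-5: (A-λI) row 1 is [22, 11], so an eigenvector is (1, -2).
For λ=6: (A-λI) row 1 is [11, 11], so an eigenvector is (-1, 1).
General solution: c_1e^(-5t)(1,-2) + c_2e^(6t)(-1,1).

x(t) = c_1e^(-5t) - c_2e^(6t), y(t) = -2c_1e^(-5t) + c_2e^(6t)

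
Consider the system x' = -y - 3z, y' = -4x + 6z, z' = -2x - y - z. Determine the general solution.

Coefficient matrix A = [[0, -1, -3], [-4, 0, 6], [-2, -1, -1]].
det(A - λI) = 0 gives eigenvalues λ = 2, -2, -1.
For λ=2: eigenvector (1,-2,0).
For λ=-2: eigenvector (1,-1,1).
For λ=-1: eigenvector (-1,2,-1).
General solution: K_1e^(2t)(1,-2,0) + K_2e^(-2t)(1,-1,1) + K_3e^(-t)(-1,2,-1).

x(t) = K_1e^(2t) + K_2e^(-2t) - K_3e^(-t), y(t) = -2K_1e^(2t) - K_2e^(-2t) + 2K_3e^(-t), z(t) = K_2e^(-2t) - K_3e^(-t)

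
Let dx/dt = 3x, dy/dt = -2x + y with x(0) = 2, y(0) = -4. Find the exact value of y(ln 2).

A = [[3,0],[-2,1]]; eigenvalues λ = 1, 3.
Eigenvectors: (0,1) for λ=1, (-1,1) for λ=3.
From the initial condition, c_1 = -2, c_2 = -2.
y(ln 2) = (-2)(2^1)(1) + (-2)(2^3)(1) = -20.

-20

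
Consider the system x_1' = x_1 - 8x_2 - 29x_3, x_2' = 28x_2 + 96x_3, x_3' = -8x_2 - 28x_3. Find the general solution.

Coefficient matrix A = [[1, -8, -29], [0, 28, 96], [0, -8, -28]].
det(A - λI) = 0 gives eigenvalues λ = -4, 4, 1.
For λ=-4: eigenvector (1,-3,1).
For λ=4: eigenvector (-1,4,-1).
For λ=1: eigenvector (1,0,0).
General solution: K_1e^(-4t)(1,-3,1) + K_2e^(4t)(-1,4,-1) + K_3e^(t)(1,0,0).

x_1(t) = K_1e^(-4t) - K_2e^(4t) + K_3e^(t), x_2(t) = -3K_1e^(-4t) + 4K_2e^(4t), x_3(t) = K_1e^(-4t) - K_2e^(4t)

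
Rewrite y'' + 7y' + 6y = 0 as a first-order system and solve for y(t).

Let x_1 = y, x_2 = y'. Then x_1' = x_2 and x_2' = -6x_1 - 7x_2.
A = [[0,1],[-6,-7]]; det(A-λI) = λ^2 + 7λ + 6.
Eigenvalues λ = -1, -6 with eigenvectors (1,-1), (1,-6).

y(t) = C_1e^(-t) + C_2e^(-6t)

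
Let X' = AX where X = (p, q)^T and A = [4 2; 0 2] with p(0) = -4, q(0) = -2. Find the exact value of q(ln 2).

A = [[4,2],[0,2]]; eigenvalues λ = 2, 4.
Eigenvectors: (-1,1) for λ=2, (1,0) for λ=4.
From the initial condition, c_1 = -2, c_2 = -6.
q(ln 2) = (-2)(2^2)(1) + (-6)(2^4)(0) = -8.

-8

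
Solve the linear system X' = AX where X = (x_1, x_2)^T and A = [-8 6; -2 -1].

x_1(t) = 2C_1e^(-5t) - 3C_2e^(-4t), x_2(t) = C_1e^(-5t) - 2C_2e^(-4t)

Coefficient matrix A = [[-8, 6], [-2, -1]].
Characteristic polynomial det(A - λI) = λ^2 + 9λ + 20 = 0.
Eigenvalues λ = -5, -4.
For λ=-5: (A-λI) row 1 is [-3, 6], so an eigenvector is (2, 1).
For λ=-4: (A-λI) row 1 is [-4, 6], so an eigenvector is (-3, -2).
General solution: C_1e^(-5t)(2,1) + C_2e^(-4t)(-3,-2).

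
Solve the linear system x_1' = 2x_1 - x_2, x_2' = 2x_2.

Coefficient matrix A = [[2, -1], [0, 2]].
Characteristic polynomial det(A - λI) = λ^2 - 4λ + 4 = 0.
Single eigenvalue λ = 2 with algebraic multiplicity 2.
Eigenvector v = (1,0); generalized eigenvector w with (A-λI)w=v is (1,-1).
General solution: e^(2t)[c_1·v + c_2·(t·v + w)].

x_1(t) = c_1e^(2t) + c_2te^(2t) + c_2e^(2t), x_2(t) = -c_2e^(2t)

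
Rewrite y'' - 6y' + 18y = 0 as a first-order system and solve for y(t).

Let x_1 = y, x_2 = y'. Then x_1' = x_2 and x_2' = -18x_1 + 6x_2.
A = [[0,1],[-18,6]]; det(A-λI) = λ^2 - 6λ + 18.
Eigenvalues λ = 3 ± 3i.

y(t) = K_1e^(3t)cos(3t) + K_2e^(3t)sin(3t)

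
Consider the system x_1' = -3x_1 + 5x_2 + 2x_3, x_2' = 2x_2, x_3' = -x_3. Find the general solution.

Coefficient matrix A = [[-3, 5, 2], [0, 2, 0], [0, 0, -1]].
det(A - λI) = 0 gives eigenvalues λ = -3, 2, -1.
For λ=-3: eigenvector (1,0,0).
For λ=2: eigenvector (1,1,0).
For λ=-1: eigenvector (1,0,1).
General solution: c_1e^(-3t)(1,0,0) + c_2e^(2t)(1,1,0) + c_3e^(-t)(1,0,1).

x_1(t) = c_1e^(-3t) + c_2e^(2t) + c_3e^(-t), x_2(t) = c_2e^(2t), x_3(t) = c_3e^(-t)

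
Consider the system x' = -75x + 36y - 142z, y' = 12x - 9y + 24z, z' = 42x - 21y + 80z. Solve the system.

Coefficient matrix A = [[-75, 36, -142], [12, -9, 24], [42, -21, 80]].
det(A - λI) = 0 gives eigenvalues λ = -3, 3, -4.
For λ=-3: eigenvector (-1,-2,0).
For λ=3: eigenvector (-5,1,3).
For λ=-4: eigenvector (-2,0,1).
General solution: C_1e^(-3t)(-1,-2,0) + C_2e^(3t)(-5,1,3) + C_3e^(-4t)(-2,0,1).

x(t) = -C_1e^(-3t) - 5C_2e^(3t) - 2C_3e^(-4t), y(t) = -2C_1e^(-3t) + C_2e^(3t), z(t) = 3C_2e^(3t) + C_3e^(-4t)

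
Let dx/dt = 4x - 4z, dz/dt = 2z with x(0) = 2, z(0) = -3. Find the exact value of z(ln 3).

-27

A = [[4,-4],[0,2]]; eigenvalues λ = 2, 4.
Eigenvectors: (-2,-1) for λ=2, (1,0) for λ=4.
From the initial condition, c_1 = 3, c_2 = 8.
z(ln 3) = (3)(3^2)(-1) + (8)(3^4)(0) = -27.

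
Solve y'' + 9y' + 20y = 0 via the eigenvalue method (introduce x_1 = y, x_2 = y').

Let x_1 = y, x_2 = y'. Then x_1' = x_2 and x_2' = -20x_1 - 9x_2.
A = [[0,1],[-20,-9]]; det(A-λI) = λ^2 + 9λ + 20.
Eigenvalues λ = -5, -4 with eigenvectors (1,-5), (1,-4).

y(t) = K_1e^(-5t) + K_2e^(-4t)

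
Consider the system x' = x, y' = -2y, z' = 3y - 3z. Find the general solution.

Coefficient matrix A = [[1, 0, 0], [0, -2, 0], [0, 3, -3]].
det(A - λI) = 0 gives eigenvalues λ = 1, -3, -2.
For λ=1: eigenvector (1,0,0).
For λ=-3: eigenvector (0,0,-1).
For λ=-2: eigenvector (0,1,3).
General solution: C_1e^(t)(1,0,0) + C_2e^(-3t)(0,0,-1) + C_3e^(-2t)(0,1,3).

x(t) = C_1e^(t), y(t) = C_3e^(-2t), z(t) = -C_2e^(-3t) + 3C_3e^(-2t)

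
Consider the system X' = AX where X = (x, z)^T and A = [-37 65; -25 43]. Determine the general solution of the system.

Coefficient matrix A = [[-37, 65], [-25, 43]].
Characteristic polynomial det(A - λI) = λ^2 - 6λ + 34 = 0.
Eigenvalues λ = 3 ± 5i (complex conjugate pair).
For λ=3+5i: an eigenvector is (-2,-1) - i(3,2) = (-2 - 3i, -1 - 2i).
A real fundamental pair from Re and Im of e^((3+5i)t)v: X_1 = e^(3t)(cos(5t)·(-2,-1) + sin(5t)·(3,2)), X_2 = e^(3t)(sin(5t)·(-2,-1) - cos(5t)·(3,2)).
General solution: c_1X_1 + c_2X_2.

x(t) = 3c_1e^(3t)sin(5t) - 2c_1e^(3t)cos(5t) - 2c_2e^(3t)sin(5t) - 3c_2e^(3t)cos(5t), z(t) = 2c_1e^(3t)sin(5t) - c_1e^(3t)cos(5t) - c_2e^(3t)sin(5t) - 2c_2e^(3t)cos(5t)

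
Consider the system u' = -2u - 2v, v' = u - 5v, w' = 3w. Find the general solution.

u(t) = K_1e^(-4t) - 2K_2e^(-3t), v(t) = K_1e^(-4t) - K_2e^(-3t), w(t) = K_3e^(3t)

Coefficient matrix A = [[-2, -2, 0], [1, -5, 0], [0, 0, 3]].
det(A - λI) = 0 gives eigenvalues λ = -4, -3, 3.
For λ=-4: eigenvector (1,1,0).
For λ=-3: eigenvector (-2,-1,0).
For λ=3: eigenvector (0,0,1).
General solution: K_1e^(-4t)(1,1,0) + K_2e^(-3t)(-2,-1,0) + K_3e^(3t)(0,0,1).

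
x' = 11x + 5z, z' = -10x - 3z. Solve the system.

x(t) = -2c_1e^(4t)sin(t) - c_1e^(4t)cos(t) - c_2e^(4t)sin(t) + 2c_2e^(4t)cos(t), z(t) = 3c_1e^(4t)sin(t) + c_1e^(4t)cos(t) + c_2e^(4t)sin(t) - 3c_2e^(4t)cos(t)

Coefficient matrix A = [[11, 5], [-10, -3]].
Characteristic polynomial det(A - λI) = λ^2 - 8λ + 17 = 0.
Eigenvalues λ = 4 ± i (complex conjugate pair).
For λ=4+i: an eigenvector is (-1,1) - i(-2,3) = (-1 + 2i, 1 - 3i).
A real fundamental pair from Re and Im of e^((4+i)t)v: X_1 = e^(4t)(cos(t)·(-1,1) + sin(t)·(-2,3)), X_2 = e^(4t)(sin(t)·(-1,1) - cos(t)·(-2,3)).
General solution: c_1X_1 + c_2X_2.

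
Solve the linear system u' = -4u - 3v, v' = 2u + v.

Coefficient matrix A = [[-4, -3], [2, 1]].
Characteristic polynomial det(A - λI) = λ^2 + 3λ + 2 = 0.
Eigenvalues λ = -1, -2.
For λ=-1: (A-λI) row 1 is [-3, -3], so an eigenvector is (-1, 1).
For λ=-2: (A-λI) row 1 is [-2, -3], so an eigenvector is (-3, 2).
General solution: c_1e^(-t)(-1,1) + c_2e^(-2t)(-3,2).

u(t) = -c_1e^(-t) - 3c_2e^(-2t), v(t) = c_1e^(-t) + 2c_2e^(-2t)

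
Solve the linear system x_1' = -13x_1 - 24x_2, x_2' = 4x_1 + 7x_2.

Coefficient matrix A = [[-13, -24], [4, 7]].
Characteristic polynomial det(A - λI) = λ^2 + 6λ + 5 = 0.
Eigenvalues λ = -1, -5.
For λ=-1: (A-λI) row 1 is [-12, -24], so an eigenvector is (2, -1).
For λ=-5: (A-λI) row 1 is [-8, -24], so an eigenvector is (-3, 1).
General solution: C_1e^(-t)(2,-1) + C_2e^(-5t)(-3,1).

x_1(t) = 2C_1e^(-t) - 3C_2e^(-5t), x_2(t) = -C_1e^(-t) + C_2e^(-5t)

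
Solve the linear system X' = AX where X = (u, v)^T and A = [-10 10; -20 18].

Coefficient matrix A = [[-10, 10], [-20, 18]].
Characteristic polynomial det(A - λI) = λ^2 - 8λ + 20 = 0.
Eigenvalues λ = 4 ± 2i (complex conjugate pair).
For λ=4+2i: an eigenvector is (1,1) - i(-2,-3) = (1 + 2i, 1 + 3i).
A real fundamental pair from Re and Im of e^((4+2i)t)v: X_1 = e^(4t)(cos(2t)·(1,1) + sin(2t)·(-2,-3)), X_2 = e^(4t)(sin(2t)·(1,1) - cos(2t)·(-2,-3)).
General solution: K_1X_1 + K_2X_2.

u(t) = -2K_1e^(4t)sin(2t) + K_1e^(4t)cos(2t) + K_2e^(4t)sin(2t) + 2K_2e^(4t)cos(2t), v(t) = -3K_1e^(4t)sin(2t) + K_1e^(4t)cos(2t) + K_2e^(4t)sin(2t) + 3K_2e^(4t)cos(2t)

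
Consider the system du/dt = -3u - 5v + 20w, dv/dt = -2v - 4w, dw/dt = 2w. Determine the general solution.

Coefficient matrix A = [[-3, -5, 20], [0, -2, -4], [0, 0, 2]].
det(A - λI) = 0 gives eigenvalues λ = 2, -3, -2.
For λ=2: eigenvector (5,-1,1).
For λ=-3: eigenvector (1,0,0).
For λ=-2: eigenvector (5,-1,0).
General solution: K_1e^(2t)(5,-1,1) + K_2e^(-3t)(1,0,0) + K_3e^(-2t)(5,-1,0).

u(t) = 5K_1e^(2t) + K_2e^(-3t) + 5K_3e^(-2t), v(t) = -K_1e^(2t) - K_3e^(-2t), w(t) = K_1e^(2t)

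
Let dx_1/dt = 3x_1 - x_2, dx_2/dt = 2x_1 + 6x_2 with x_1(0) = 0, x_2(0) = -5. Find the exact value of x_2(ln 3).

-2025

A = [[3,-1],[2,6]]; eigenvalues λ = 5, 4.
Eigenvectors: (-1,2) for λ=5, (-1,1) for λ=4.
From the initial condition, c_1 = -5, c_2 = 5.
x_2(ln 3) = (-5)(3^5)(2) + (5)(3^4)(1) = -2025.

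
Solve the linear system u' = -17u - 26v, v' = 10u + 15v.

Coefficient matrix A = [[-17, -26], [10, 15]].
Characteristic polynomial det(A - λI) = λ^2 + 2λ + 5 = 0.
Eigenvalues λ = -1 ± 2i (complex conjugate pair).
For λ=-1+2i: an eigenvector is (3,-2) - i(2,-1) = (3 - 2i, -2 + i).
A real fundamental pair from Re and Im of e^((-1+2i)t)v: X_1 = e^(-t)(cos(2t)·(3,-2) + sin(2t)·(2,-1)), X_2 = e^(-t)(sin(2t)·(3,-2) - cos(2t)·(2,-1)).
General solution: c_1X_1 + c_2X_2.

u(t) = 2c_1e^(-t)sin(2t) + 3c_1e^(-t)cos(2t) + 3c_2e^(-t)sin(2t) - 2c_2e^(-t)cos(2t), v(t) = -c_1e^(-t)sin(2t) - 2c_1e^(-t)cos(2t) - 2c_2e^(-t)sin(2t) + c_2e^(-t)cos(2t)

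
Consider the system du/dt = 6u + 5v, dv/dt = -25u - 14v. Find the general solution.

u(t) = -K_1e^(-4t)cos(5t) - K_2e^(-4t)sin(5t), v(t) = K_1e^(-4t)sin(5t) + 2K_1e^(-4t)cos(5t) + 2K_2e^(-4t)sin(5t) - K_2e^(-4t)cos(5t)

Coefficient matrix A = [[6, 5], [-25, -14]].
Characteristic polynomial det(A - λI) = λ^2 + 8λ + 41 = 0.
Eigenvalues λ = -4 ± 5i (complex conjugate pair).
For λ=-4+5i: an eigenvector is (-1,2) - i(0,1) = (-1, 2 - i).
A real fundamental pair from Re and Im of e^((-4+5i)t)v: X_1 = e^(-4t)(cos(5t)·(-1,2) + sin(5t)·(0,1)), X_2 = e^(-4t)(sin(5t)·(-1,2) - cos(5t)·(0,1)).
General solution: K_1X_1 + K_2X_2.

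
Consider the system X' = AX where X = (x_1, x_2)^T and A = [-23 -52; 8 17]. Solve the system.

x_1(t) = -3c_1e^(-3t)sin(4t) - 2c_1e^(-3t)cos(4t) - 2c_2e^(-3t)sin(4t) + 3c_2e^(-3t)cos(4t), x_2(t) = c_1e^(-3t)sin(4t) + c_1e^(-3t)cos(4t) + c_2e^(-3t)sin(4t) - c_2e^(-3t)cos(4t)

Coefficient matrix A = [[-23, -52], [8, 17]].
Characteristic polynomial det(A - λI) = λ^2 + 6λ + 25 = 0.
Eigenvalues λ = -3 ± 4i (complex conjugate pair).
For λ=-3+4i: an eigenvector is (-2,1) - i(-3,1) = (-2 + 3i, 1 - i).
A real fundamental pair from Re and Im of e^((-3+4i)t)v: X_1 = e^(-3t)(cos(4t)·(-2,1) + sin(4t)·(-3,1)), X_2 = e^(-3t)(sin(4t)·(-2,1) - cos(4t)·(-3,1)).
General solution: c_1X_1 + c_2X_2.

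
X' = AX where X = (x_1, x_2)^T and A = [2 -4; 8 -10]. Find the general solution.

x_1(t) = -K_1e^(-6t) + K_2e^(-2t), x_2(t) = -2K_1e^(-6t) + K_2e^(-2t)

Coefficient matrix A = [[2, -4], [8, -10]].
Characteristic polynomial det(A - λI) = λ^2 + 8λ + 12 = 0.
Eigenvalues λ = -6, -2.
For λ=-6: (A-λI) row 1 is [8, -4], so an eigenvector is (-1, -2).
For λ=-2: (A-λI) row 1 is [4, -4], so an eigenvector is (1, 1).
General solution: K_1e^(-6t)(-1,-2) + K_2e^(-2t)(1,1).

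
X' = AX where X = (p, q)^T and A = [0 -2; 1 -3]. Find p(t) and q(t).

Coefficient matrix A = [[0, -2], [1, -3]].
Characteristic polynomial det(A - λI) = λ^2 + 3λ + 2 = 0.
Eigenvalues λ = -2, -1.
For λ=-2: (A-λI) row 1 is [2, -2], so an eigenvector is (-1, -1).
For λ=-1: (A-λI) row 1 is [1, -2], so an eigenvector is (2, 1).
General solution: C_1e^(-2t)(-1,-1) + C_2e^(-t)(2,1).

p(t) = -C_1e^(-2t) + 2C_2e^(-t), q(t) = -C_1e^(-2t) + C_2e^(-t)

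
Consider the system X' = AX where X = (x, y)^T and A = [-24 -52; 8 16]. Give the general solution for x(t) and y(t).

x(t) = -2C_1e^(-4t)sin(4t) + 3C_1e^(-4t)cos(4t) + 3C_2e^(-4t)sin(4t) + 2C_2e^(-4t)cos(4t), y(t) = C_1e^(-4t)sin(4t) - C_1e^(-4t)cos(4t) - C_2e^(-4t)sin(4t) - C_2e^(-4t)cos(4t)

Coefficient matrix A = [[-24, -52], [8, 16]].
Characteristic polynomial det(A - λI) = λ^2 + 8λ + 32 = 0.
Eigenvalues λ = -4 ± 4i (complex conjugate pair).
For λ=-4+4i: an eigenvector is (3,-1) - i(-2,1) = (3 + 2i, -1 - i).
A real fundamental pair from Re and Im of e^((-4+4i)t)v: X_1 = e^(-4t)(cos(4t)·(3,-1) + sin(4t)·(-2,1)), X_2 = e^(-4t)(sin(4t)·(3,-1) - cos(4t)·(-2,1)).
General solution: C_1X_1 + C_2X_2.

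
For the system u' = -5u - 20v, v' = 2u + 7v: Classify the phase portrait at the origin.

A = [[-5,-20],[2,7]]; det(A-λI) = λ^2 - 2λ + 5.
λ = 1 ± 2i: positive real part.

unstable spiral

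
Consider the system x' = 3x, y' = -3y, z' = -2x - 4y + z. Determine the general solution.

Coefficient matrix A = [[3, 0, 0], [0, -3, 0], [-2, -4, 1]].
det(A - λI) = 0 gives eigenvalues λ = 1, 3, -3.
For λ=1: eigenvector (0,0,-1).
For λ=3: eigenvector (1,0,-1).
For λ=-3: eigenvector (0,1,1).
General solution: K_1e^(t)(0,0,-1) + K_2e^(3t)(1,0,-1) + K_3e^(-3t)(0,1,1).

x(t) = K_2e^(3t), y(t) = K_3e^(-3t), z(t) = -K_1e^(t) - K_2e^(3t) + K_3e^(-3t)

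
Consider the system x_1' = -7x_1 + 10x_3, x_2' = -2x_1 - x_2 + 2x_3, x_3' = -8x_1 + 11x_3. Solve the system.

x_1(t) = 5c_1e^(t) + c_3e^(3t), x_2(t) = -c_1e^(t) + c_2e^(-t), x_3(t) = 4c_1e^(t) + c_3e^(3t)

Coefficient matrix A = [[-7, 0, 10], [-2, -1, 2], [-8, 0, 11]].
det(A - λI) = 0 gives eigenvalues λ = 1, -1, 3.
For λ=1: eigenvector (5,-1,4).
For λ=-1: eigenvector (0,1,0).
For λ=3: eigenvector (1,0,1).
General solution: c_1e^(t)(5,-1,4) + c_2e^(-t)(0,1,0) + c_3e^(3t)(1,0,1).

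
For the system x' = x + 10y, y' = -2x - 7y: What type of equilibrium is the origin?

stable spiral

A = [[1,10],[-2,-7]]; det(A-λI) = λ^2 + 6λ + 13.
λ = -3 ± 2i: negative real part.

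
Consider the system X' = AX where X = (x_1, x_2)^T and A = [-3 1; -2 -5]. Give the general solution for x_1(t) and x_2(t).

Coefficient matrix A = [[-3, 1], [-2, -5]].
Characteristic polynomial det(A - λI) = λ^2 + 8λ + 17 = 0.
Eigenvalues λ = -4 ± i (complex conjugate pair).
For λ=-4+i: an eigenvector is (1,-1) - i(0,-1) = (1, -1 + i).
A real fundamental pair from Re and Im of e^((-4+i)t)v: X_1 = e^(-4t)(cos(t)·(1,-1) + sin(t)·(0,-1)), X_2 = e^(-4t)(sin(t)·(1,-1) - cos(t)·(0,-1)).
General solution: K_1X_1 + K_2X_2.

x_1(t) = K_1e^(-4t)cos(t) + K_2e^(-4t)sin(t), x_2(t) = -K_1e^(-4t)sin(t) - K_1e^(-4t)cos(t) - K_2e^(-4t)sin(t) + K_2e^(-4t)cos(t)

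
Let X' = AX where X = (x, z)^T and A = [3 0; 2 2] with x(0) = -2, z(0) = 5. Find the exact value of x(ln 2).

-16

A = [[3,0],[2,2]]; eigenvalues λ = 3, 2.
Eigenvectors: (1,2) for λ=3, (0,-1) for λ=2.
From the initial condition, c_1 = -2, c_2 = -9.
x(ln 2) = (-2)(2^3)(1) + (-9)(2^2)(0) = -16.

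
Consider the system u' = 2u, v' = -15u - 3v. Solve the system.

Coefficient matrix A = [[2, 0], [-15, -3]].
Characteristic polynomial det(A - λI) = λ^2 + λ - 6 = 0.
Eigenvalues λ = -3, 2.
For λ=-3: (A-λI) row 1 is [5, 0], so an eigenvector is (0, 1).
For λ=2: (A-λI) row 2 is [-15, -5], so an eigenvector is (-1, 3).
General solution: C_1e^(-3t)(0,1) + C_2e^(2t)(-1,3).

u(t) = -C_2e^(2t), v(t) = C_1e^(-3t) + 3C_2e^(2t)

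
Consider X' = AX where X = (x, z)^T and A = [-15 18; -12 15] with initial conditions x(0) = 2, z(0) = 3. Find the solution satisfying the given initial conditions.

Coefficient matrix A = [[-15, 18], [-12, 15]].
Characteristic polynomial det(A - λI) = λ^2 - 9 = 0.
Eigenvalues λ = 3, -3.
For λ=3: (A-λI) row 1 is [-18, 18], so an eigenvector is (1, 1).
For λ=-3: (A-λI) row 1 is [-12, 18], so an eigenvector is (-3, -2).
General solution: c_1e^(3t)(1,1) + c_2e^(-3t)(-3,-2).
Applying x(0)=2, z(0)=3 gives c_1=5, c_2=1.

x(t) = 5e^(3t) - 3e^(-3t), z(t) = 5e^(3t) - 2e^(-3t)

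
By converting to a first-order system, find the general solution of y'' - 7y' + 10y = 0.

Let x_1 = y, x_2 = y'. Then x_1' = x_2 and x_2' = -10x_1 + 7x_2.
A = [[0,1],[-10,7]]; det(A-λI) = λ^2 - 7λ + 10.
Eigenvalues λ = 2, 5 with eigenvectors (1,2), (1,5).

y(t) = K_1e^(2t) + K_2e^(5t)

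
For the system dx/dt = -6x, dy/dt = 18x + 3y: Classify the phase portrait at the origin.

saddle

A = [[-6,0],[18,3]]; det(A-λI) = λ^2 + 3λ - 18.
λ = 3, -6: opposite signs.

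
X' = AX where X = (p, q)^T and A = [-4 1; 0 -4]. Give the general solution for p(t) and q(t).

p(t) = -C_1e^(-4t) - C_2te^(-4t) + C_2e^(-4t), q(t) = -C_2e^(-4t)

Coefficient matrix A = [[-4, 1], [0, -4]].
Characteristic polynomial det(A - λI) = λ^2 + 8λ + 16 = 0.
Single eigenvalue λ = -4 with algebraic multiplicity 2.
Eigenvector v = (-1,0); generalized eigenvector w with (A-λI)w=v is (1,-1).
General solution: e^(-4t)[C_1·v + C_2·(t·v + w)].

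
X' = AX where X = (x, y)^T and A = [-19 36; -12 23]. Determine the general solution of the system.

x(t) = -2c_1e^(-t) + 3c_2e^(5t), y(t) = -c_1e^(-t) + 2c_2e^(5t)

Coefficient matrix A = [[-19, 36], [-12, 23]].
Characteristic polynomial det(A - λI) = λ^2 - 4λ - 5 = 0.
Eigenvalues λ = -1, 5.
For λ=-1: (A-λI) row 1 is [-18, 36], so an eigenvector is (-2, -1).
For λ=5: (A-λI) row 1 is [-24, 36], so an eigenvector is (3, 2).
General solution: c_1e^(-t)(-2,-1) + c_2e^(5t)(3,2).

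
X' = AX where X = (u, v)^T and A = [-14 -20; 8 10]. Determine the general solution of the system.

Coefficient matrix A = [[-14, -20], [8, 10]].
Characteristic polynomial det(A - λI) = λ^2 + 4λ + 20 = 0.
Eigenvalues λ = -2 ± 4i (complex conjugate pair).
For λ=-2+4i: an eigenvector is (-1,1) - i(-2,1) = (-1 + 2i, 1 - i).
A real fundamental pair from Re and Im of e^((-2+4i)t)v: X_1 = e^(-2t)(cos(4t)·(-1,1) + sin(4t)·(-2,1)), X_2 = e^(-2t)(sin(4t)·(-1,1) - cos(4t)·(-2,1)).
General solution: C_1X_1 + C_2X_2.

u(t) = -2C_1e^(-2t)sin(4t) - C_1e^(-2t)cos(4t) - C_2e^(-2t)sin(4t) + 2C_2e^(-2t)cos(4t), v(t) = C_1e^(-2t)sin(4t) + C_1e^(-2t)cos(4t) + C_2e^(-2t)sin(4t) - C_2e^(-2t)cos(4t)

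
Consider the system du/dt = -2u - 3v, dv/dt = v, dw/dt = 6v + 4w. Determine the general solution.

u(t) = -K_1e^(t) + K_2e^(-2t), v(t) = K_1e^(t), w(t) = -2K_1e^(t) + K_3e^(4t)

Coefficient matrix A = [[-2, -3, 0], [0, 1, 0], [0, 6, 4]].
det(A - λI) = 0 gives eigenvalues λ = 1, -2, 4.
For λ=1: eigenvector (-1,1,-2).
For λ=-2: eigenvector (1,0,0).
For λ=4: eigenvector (0,0,1).
General solution: K_1e^(t)(-1,1,-2) + K_2e^(-2t)(1,0,0) + K_3e^(4t)(0,0,1).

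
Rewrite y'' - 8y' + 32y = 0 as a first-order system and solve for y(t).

Let x_1 = y, x_2 = y'. Then x_1' = x_2 and x_2' = -32x_1 + 8x_2.
A = [[0,1],[-32,8]]; det(A-λI) = λ^2 - 8λ + 32.
Eigenvalues λ = 4 ± 4i.

y(t) = C_1e^(4t)cos(4t) + C_2e^(4t)sin(4t)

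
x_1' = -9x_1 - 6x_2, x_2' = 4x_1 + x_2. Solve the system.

Coefficient matrix A = [[-9, -6], [4, 1]].
Characteristic polynomial det(A - λI) = λ^2 + 8λ + 15 = 0.
Eigenvalues λ = -5, -3.
For λ=-5: (A-λI) row 1 is [-4, -6], so an eigenvector is (-3, 2).
For λ=-3: (A-λI) row 1 is [-6, -6], so an eigenvector is (1, -1).
General solution: C_1e^(-5t)(-3,2) + C_2e^(-3t)(1,-1).

x_1(t) = -3C_1e^(-5t) + C_2e^(-3t), x_2(t) = 2C_1e^(-5t) - C_2e^(-3t)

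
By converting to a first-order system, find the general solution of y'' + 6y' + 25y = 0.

y(t) = K_1e^(-3t)cos(4t) + K_2e^(-3t)sin(4t)

Let x_1 = y, x_2 = y'. Then x_1' = x_2 and x_2' = -25x_1 - 6x_2.
A = [[0,1],[-25,-6]]; det(A-λI) = λ^2 + 6λ + 25.
Eigenvalues λ = -3 ± 4i.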